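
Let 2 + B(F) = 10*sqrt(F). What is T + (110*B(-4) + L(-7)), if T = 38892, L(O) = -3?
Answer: 38669 + 2200*I ≈ 38669.0 + 2200.0*I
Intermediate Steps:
B(F) = -2 + 10*sqrt(F)
T + (110*B(-4) + L(-7)) = 38892 + (110*(-2 + 10*sqrt(-4)) - 3) = 38892 + (110*(-2 + 10*(2*I)) - 3) = 38892 + (110*(-2 + 20*I) - 3) = 38892 + ((-220 + 2200*I) - 3) = 38892 + (-223 + 2200*I) = 38669 + 2200*I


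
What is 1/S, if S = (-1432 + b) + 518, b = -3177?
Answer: -1/4091 ≈ -0.00024444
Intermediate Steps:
S = -4091 (S = (-1432 - 3177) + 518 = -4609 + 518 = -4091)
1/S = 1/(-4091) = -1/4091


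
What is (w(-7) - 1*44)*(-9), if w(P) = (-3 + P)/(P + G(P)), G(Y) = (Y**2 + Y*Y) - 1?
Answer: 397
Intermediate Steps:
G(Y) = -1 + 2*Y**2 (G(Y) = (Y**2 + Y**2) - 1 = 2*Y**2 - 1 = -1 + 2*Y**2)
w(P) = (-3 + P)/(-1 + P + 2*P**2) (w(P) = (-3 + P)/(P + (-1 + 2*P**2)) = (-3 + P)/(-1 + P + 2*P**2))
(w(-7) - 1*44)*(-9) = ((-3 - 7)/(-1 - 7 + 2*(-7)**2) - 1*44)*(-9) = (-10/(-1 - 7 + 2*49) - 44)*(-9) = (-10/(-1 - 7 + 98) - 44)*(-9) = (-10/90 - 44)*(-9) = ((1/90)*(-10) - 44)*(-9) = (-1/9 - 44)*(-9) = -397/9*(-9) = 397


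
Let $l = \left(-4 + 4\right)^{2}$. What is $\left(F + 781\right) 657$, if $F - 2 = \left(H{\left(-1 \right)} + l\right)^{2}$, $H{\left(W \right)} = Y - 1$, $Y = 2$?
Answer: $515088$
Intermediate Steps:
$H{\left(W \right)} = 1$ ($H{\left(W \right)} = 2 - 1 = 1$)
$l = 0$ ($l = 0^{2} = 0$)
$F = 3$ ($F = 2 + \left(1 + 0\right)^{2} = 2 + 1^{2} = 2 + 1 = 3$)
$\left(F + 781\right) 657 = \left(3 + 781\right) 657 = 784 \cdot 657 = 515088$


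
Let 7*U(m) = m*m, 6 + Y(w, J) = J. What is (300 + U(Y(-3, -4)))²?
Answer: 4840000/49 ≈ 98776.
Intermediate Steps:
Y(w, J) = -6 + J
U(m) = m²/7 (U(m) = (m*m)/7 = m²/7)
(300 + U(Y(-3, -4)))² = (300 + (-6 - 4)²/7)² = (300 + (⅐)*(-10)²)² = (300 + (⅐)*100)² = (300 + 100/7)² = (2200/7)² = 4840000/49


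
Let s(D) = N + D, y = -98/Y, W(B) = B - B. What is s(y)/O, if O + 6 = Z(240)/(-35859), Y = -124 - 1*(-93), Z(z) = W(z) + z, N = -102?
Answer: 18311996/1112869 ≈ 16.455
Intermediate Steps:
W(B) = 0
Z(z) = z (Z(z) = 0 + z = z)
Y = -31 (Y = -124 + 93 = -31)
y = 98/31 (y = -98/(-31) = -98*(-1/31) = 98/31 ≈ 3.1613)
s(D) = -102 + D
O = -71798/11953 (O = -6 + 240/(-35859) = -6 + 240*(-1/35859) = -6 - 80/11953 = -71798/11953 ≈ -6.0067)
s(y)/O = (-102 + 98/31)/(-71798/11953) = -3064/31*(-11953/71798) = 18311996/1112869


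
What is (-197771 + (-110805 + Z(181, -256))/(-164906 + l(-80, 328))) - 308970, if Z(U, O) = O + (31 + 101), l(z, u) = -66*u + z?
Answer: -13510712695/26662 ≈ -5.0674e+5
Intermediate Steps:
l(z, u) = z - 66*u
Z(U, O) = 132 + O (Z(U, O) = O + 132 = 132 + O)
(-197771 + (-110805 + Z(181, -256))/(-164906 + l(-80, 328))) - 308970 = (-197771 + (-110805 + (132 - 256))/(-164906 + (-80 - 66*328))) - 308970 = (-197771 + (-110805 - 124)/(-164906 + (-80 - 21648))) - 308970 = (-197771 - 110929/(-164906 - 21728)) - 308970 = (-197771 - 110929/(-186634)) - 308970 = (-197771 - 110929*(-1/186634)) - 308970 = (-197771 + 15847/26662) - 308970 = -5272954555/26662 - 308970 = -13510712695/26662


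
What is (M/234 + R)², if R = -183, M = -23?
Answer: 1835694025/54756 ≈ 33525.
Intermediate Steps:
(M/234 + R)² = (-23/234 - 183)² = (-42845/234)² = 1835694025/54756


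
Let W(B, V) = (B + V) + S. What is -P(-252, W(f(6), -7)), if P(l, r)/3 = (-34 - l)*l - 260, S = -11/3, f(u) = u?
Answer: 165588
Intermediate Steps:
S = -11/3 (S = -11*⅓ = -11/3 ≈ -3.6667)
W(B, V) = -11/3 + B + V (W(B, V) = (B + V) - 11/3 = -11/3 + B + V)
P(l, r) = -780 + 3*l*(-34 - l) (P(l, r) = 3*((-34 - l)*l - 260) = 3*(l*(-34 - l) - 260) = 3*(-260 + l*(-34 - l)) = -780 + 3*l*(-34 - l))
-P(-252, W(f(6), -7)) = -(-780 - 102*(-252) - 3*(-252)²) = -(-780 + 25704 - 3*63504) = -(-780 + 25704 - 190512) = -1*(-165588) = 165588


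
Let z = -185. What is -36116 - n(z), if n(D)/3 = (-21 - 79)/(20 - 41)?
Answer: -252912/7 ≈ -36130.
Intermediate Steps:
n(D) = 100/7 (n(D) = 3*((-21 - 79)/(20 - 41)) = 3*(-100/(-21)) = 3*(-100*(-1/21)) = 3*(100/21) = 100/7)
-36116 - n(z) = -36116 - 1*100/7 = -36116 - 100/7 = -252912/7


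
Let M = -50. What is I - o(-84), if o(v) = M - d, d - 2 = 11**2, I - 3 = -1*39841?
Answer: -39665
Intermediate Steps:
I = -39838 (I = 3 - 1*39841 = 3 - 39841 = -39838)
d = 123 (d = 2 + 11**2 = 2 + 121 = 123)
o(v) = -173 (o(v) = -50 - 1*123 = -50 - 123 = -173)
I - o(-84) = -39838 - 1*(-173) = -39838 + 173 = -39665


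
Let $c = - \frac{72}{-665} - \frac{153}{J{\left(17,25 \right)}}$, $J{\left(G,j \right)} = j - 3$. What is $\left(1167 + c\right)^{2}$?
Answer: $\frac{288084392356401}{214036900} \approx 1.346 \cdot 10^{6}$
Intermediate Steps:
$J{\left(G,j \right)} = -3 + j$ ($J{\left(G,j \right)} = j - 3 = -3 + j$)
$c = - \frac{100161}{14630}$ ($c = - \frac{72}{-665} - \frac{153}{-3 + 25} = \left(-72\right) \left(- \frac{1}{665}\right) - \frac{153}{22} = \frac{72}{665} - \frac{153}{22} = - \frac{100161}{14630} \approx -6.8463$)
$\left(1167 + c\right)^{2} = \left(1167 - \frac{100161}{14630}\right)^{2} = \left(\frac{16973049}{14630}\right)^{2} = \frac{288084392356401}{214036900}$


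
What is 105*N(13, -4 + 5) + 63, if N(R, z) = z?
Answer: 168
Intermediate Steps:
105*N(13, -4 + 5) + 63 = 105*(-4 + 5) + 63 = 105*1 + 63 = 105 + 63 = 168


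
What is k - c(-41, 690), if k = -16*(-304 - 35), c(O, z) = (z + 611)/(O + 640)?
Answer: 3247675/599 ≈ 5421.8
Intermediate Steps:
c(O, z) = (611 + z)/(640 + O)
k = 5424 (k = -16*(-339) = 5424)
k - c(-41, 690) = 5424 - (611 + 690)/(640 - 41) = 5424 - 1301/599 = 3247675/599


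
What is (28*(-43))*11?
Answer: -13244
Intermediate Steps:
(28*(-43))*11 = -1204*11 = -13244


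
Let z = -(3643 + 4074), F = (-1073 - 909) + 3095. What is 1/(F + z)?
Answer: -1/6604 ≈ -0.00015142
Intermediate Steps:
F = 1113 (F = -1982 + 3095 = 1113)
z = -7717 (z = -1*7717 = -7717)
1/(F + z) = 1/(1113 - 7717) = 1/(-6604) = -1/6604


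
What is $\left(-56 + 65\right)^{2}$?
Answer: $81$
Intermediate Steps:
$\left(-56 + 65\right)^{2} = 9^{2} = 81$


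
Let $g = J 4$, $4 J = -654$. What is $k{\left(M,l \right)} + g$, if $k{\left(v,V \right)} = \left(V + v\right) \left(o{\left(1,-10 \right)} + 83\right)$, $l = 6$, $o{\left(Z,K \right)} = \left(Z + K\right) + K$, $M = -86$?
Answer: $-5774$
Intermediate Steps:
$J = - \frac{327}{2}$ ($J = \frac{1}{4} \left(-654\right) = - \frac{327}{2} \approx -163.5$)
$g = -654$ ($g = \left(- \frac{327}{2}\right) 4 = -654$)
$o{\left(Z,K \right)} = Z + 2 K$ ($o{\left(Z,K \right)} = \left(K + Z\right) + K = Z + 2 K$)
$k{\left(v,V \right)} = 64 V + 64 v$ ($k{\left(v,V \right)} = \left(V + v\right) \left(\left(1 + 2 \left(-10\right)\right) + 83\right) = \left(V + v\right) \left(\left(1 - 20\right) + 83\right) = \left(V + v\right) \left(-19 + 83\right) = \left(V + v\right) 64 = 64 V + 64 v$)
$k{\left(M,l \right)} + g = \left(64 \cdot 6 + 64 \left(-86\right)\right) - 654 = \left(384 - 5504\right) - 654 = -5120 - 654 = -5774$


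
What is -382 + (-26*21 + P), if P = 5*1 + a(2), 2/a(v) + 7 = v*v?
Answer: -2771/3 ≈ -923.67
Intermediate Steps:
a(v) = 2/(-7 + v²) (a(v) = 2/(-7 + v*v) = 2/(-7 + v²))
P = 13/3 (P = 5*1 + 2/(-7 + 2²) = 5 + 2/(-7 + 4) = 5 + 2/(-3) = 5 + 2*(-⅓) = 5 - ⅔ = 13/3 ≈ 4.3333)
-382 + (-26*21 + P) = -382 + (-26*21 + 13/3) = -382 + (-546 + 13/3) = -382 - 1625/3 = -2771/3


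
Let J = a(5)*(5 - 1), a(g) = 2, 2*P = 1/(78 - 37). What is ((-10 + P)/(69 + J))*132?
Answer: -702/41 ≈ -17.122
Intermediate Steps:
P = 1/82 (P = 1/(2*(78 - 37)) = (1/2)/41 = (1/2)*(1/41) = 1/82 ≈ 0.012195)
J = 8 (J = 2*(5 - 1) = 2*4 = 8)
((-10 + P)/(69 + J))*132 = ((-10 + 1/82)/(69 + 8))*132 = -819/82/77*132 = -819/82*1/77*132 = -117/902*132 = -702/41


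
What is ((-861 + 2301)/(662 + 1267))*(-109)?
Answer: -52320/643 ≈ -81.369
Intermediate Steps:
((-861 + 2301)/(662 + 1267))*(-109) = (1440/1929)*(-109) = (1440*(1/1929))*(-109) = (480/643)*(-109) = -52320/643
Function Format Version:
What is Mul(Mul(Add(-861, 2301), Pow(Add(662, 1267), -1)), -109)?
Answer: Rational(-52320, 643) ≈ -81.369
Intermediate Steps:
Mul(Mul(Add(-861, 2301), Pow(Add(662, 1267), -1)), -109) = Mul(Mul(1440, Pow(1929, -1)), -109) = Mul(Mul(1440, Rational(1, 1929)), -109) = Mul(Rational(480, 643), -109) = Rational(-52320, 643)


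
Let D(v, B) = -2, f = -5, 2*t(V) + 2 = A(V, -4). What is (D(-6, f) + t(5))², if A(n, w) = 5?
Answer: ¼ ≈ 0.25000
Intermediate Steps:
t(V) = 3/2 (t(V) = -1 + (½)*5 = -1 + 5/2 = 3/2)
(D(-6, f) + t(5))² = (-2 + 3/2)² = (-½)² = ¼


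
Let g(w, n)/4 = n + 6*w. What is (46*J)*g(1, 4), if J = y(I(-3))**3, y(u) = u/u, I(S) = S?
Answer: 1840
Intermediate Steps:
y(u) = 1
g(w, n) = 4*n + 24*w (g(w, n) = 4*(n + 6*w) = 4*n + 24*w)
J = 1 (J = 1**3 = 1)
(46*J)*g(1, 4) = (46*1)*(4*4 + 24*1) = 46*(16 + 24) = 46*40 = 1840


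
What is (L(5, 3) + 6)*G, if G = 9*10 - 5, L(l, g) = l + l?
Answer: 1360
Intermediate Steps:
L(l, g) = 2*l
G = 85 (G = 90 - 5 = 85)
(L(5, 3) + 6)*G = (2*5 + 6)*85 = (10 + 6)*85 = 16*85 = 1360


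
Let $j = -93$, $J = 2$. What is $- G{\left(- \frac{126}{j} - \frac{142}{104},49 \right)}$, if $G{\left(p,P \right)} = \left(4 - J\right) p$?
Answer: $\frac{17}{806} \approx 0.021092$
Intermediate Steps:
$G{\left(p,P \right)} = 2 p$ ($G{\left(p,P \right)} = \left(4 - 2\right) p = 2 p$)
$- G{\left(- \frac{126}{j} - \frac{142}{104},49 \right)} = - 2 \left(- \frac{126}{-93} - \frac{142}{104}\right) = - 2 \left(\left(-126\right) \left(- \frac{1}{93}\right) - \frac{71}{52}\right) = - 2 \left(\frac{42}{31} - \frac{71}{52}\right) = - \frac{2 \left(-17\right)}{1612} = \left(-1\right) \left(- \frac{17}{806}\right) = \frac{17}{806}$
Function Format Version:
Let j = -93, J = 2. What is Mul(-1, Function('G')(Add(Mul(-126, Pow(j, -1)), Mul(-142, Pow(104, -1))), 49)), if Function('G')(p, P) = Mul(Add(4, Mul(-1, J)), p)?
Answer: Rational(17, 806) ≈ 0.021092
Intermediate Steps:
Function('G')(p, P) = Mul(2, p) (Function('G')(p, P) = Mul(Add(4, Mul(-1, 2)), p) = Mul(Add(4, -2), p) = Mul(2, p))
Mul(-1, Function('G')(Add(Mul(-126, Pow(j, -1)), Mul(-142, Pow(104, -1))), 49)) = Mul(-1, Mul(2, Add(Mul(-126, Pow(-93, -1)), Mul(-142, Pow(104, -1))))) = Mul(-1, Mul(2, Add(Mul(-126, Rational(-1, 93)), Mul(-142, Rational(1, 104))))) = Mul(-1, Mul(2, Add(Rational(42, 31), Rational(-71, 52)))) = Mul(-1, Mul(2, Rational(-17, 1612))) = Mul(-1, Rational(-17, 806)) = Rational(17, 806)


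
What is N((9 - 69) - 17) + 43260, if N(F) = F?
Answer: 43183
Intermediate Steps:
N((9 - 69) - 17) + 43260 = ((9 - 69) - 17) + 43260 = (-60 - 17) + 43260 = -77 + 43260 = 43183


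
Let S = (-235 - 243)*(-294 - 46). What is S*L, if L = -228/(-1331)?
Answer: 37054560/1331 ≈ 27840.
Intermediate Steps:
L = 228/1331 (L = -228*(-1/1331) = 228/1331 ≈ 0.17130)
S = 162520 (S = -478*(-340) = 162520)
S*L = 162520*(228/1331) = 37054560/1331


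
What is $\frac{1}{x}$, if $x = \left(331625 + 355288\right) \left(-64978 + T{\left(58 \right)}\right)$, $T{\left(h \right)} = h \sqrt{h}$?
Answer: $- \frac{32489}{1450054580658318} - \frac{29 \sqrt{58}}{1450054580658318} \approx -2.2558 \cdot 10^{-11}$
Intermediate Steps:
$T{\left(h \right)} = h^{\frac{3}{2}}$
$x = -44634232914 + 39840954 \sqrt{58}$ ($x = \left(331625 + 355288\right) \left(-64978 + 58^{\frac{3}{2}}\right) = 686913 \left(-64978 + 58 \sqrt{58}\right) = -44634232914 + 39840954 \sqrt{58} \approx -4.4331 \cdot 10^{10}$)
$\frac{1}{x} = \frac{1}{-44634232914 + 39840954 \sqrt{58}}$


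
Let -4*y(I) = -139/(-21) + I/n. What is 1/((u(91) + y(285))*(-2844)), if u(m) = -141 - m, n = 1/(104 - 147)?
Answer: -7/56341536 ≈ -1.2424e-7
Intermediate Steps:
n = -1/43 (n = 1/(-43) = -1/43 ≈ -0.023256)
y(I) = -139/84 + 43*I/4 (y(I) = -(-139/(-21) + I/(-1/43))/4 = -(-139*(-1/21) + I*(-43))/4 = -(139/21 - 43*I)/4 = -139/84 + 43*I/4)
1/((u(91) + y(285))*(-2844)) = 1/(((-141 - 1*91) + (-139/84 + (43/4)*285))*(-2844)) = -1/2844/((-141 - 91) + (-139/84 + 12255/4)) = -1/2844/(-232 + 64304/21) = -1/2844/(59432/21) = (21/59432)*(-1/2844) = -7/56341536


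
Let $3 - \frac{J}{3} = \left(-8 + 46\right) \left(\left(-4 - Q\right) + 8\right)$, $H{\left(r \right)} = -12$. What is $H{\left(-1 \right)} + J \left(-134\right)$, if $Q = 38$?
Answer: $-520602$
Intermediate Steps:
$J = 3885$ ($J = 9 - 3 \left(-8 + 46\right) \left(\left(-4 - 38\right) + 8\right) = 9 - 3 \cdot 38 \left(\left(-4 - 38\right) + 8\right) = 9 - 3 \cdot 38 \left(-42 + 8\right) = 9 - 3 \cdot 38 \left(-34\right) = 9 - -3876 = 9 + 3876 = 3885$)
$H{\left(-1 \right)} + J \left(-134\right) = -12 + 3885 \left(-134\right) = -12 - 520590 = -520602$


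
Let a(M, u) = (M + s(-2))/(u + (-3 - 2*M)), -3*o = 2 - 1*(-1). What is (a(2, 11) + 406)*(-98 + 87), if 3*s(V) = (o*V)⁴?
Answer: -26917/6 ≈ -4486.2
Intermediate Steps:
o = -1 (o = -(2 - 1*(-1))/3 = -(2 + 1)/3 = -⅓*3 = -1)
s(V) = V⁴/3 (s(V) = (-V)⁴/3 = V⁴/3)
a(M, u) = (16/3 + M)/(-3 + u - 2*M) (a(M, u) = (M + (⅓)*(-2)⁴)/(u + (-3 - 2*M)) = (M + (⅓)*16)/(-3 + u - 2*M) = (M + 16/3)/(-3 + u - 2*M) = (16/3 + M)/(-3 + u - 2*M))
(a(2, 11) + 406)*(-98 + 87) = ((16/3 + 2)/(-3 + 11 - 2*2) + 406)*(-98 + 87) = ((22/3)/(-3 + 11 - 4) + 406)*(-11) = ((22/3)/4 + 406)*(-11) = ((¼)*(22/3) + 406)*(-11) = (11/6 + 406)*(-11) = (2447/6)*(-11) = -26917/6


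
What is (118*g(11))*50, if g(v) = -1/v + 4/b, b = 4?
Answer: 59000/11 ≈ 5363.6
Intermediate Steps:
g(v) = 1 - 1/v (g(v) = -1/v + 4/4 = -1/v + 4*(1/4) = -1/v + 1 = 1 - 1/v)
(118*g(11))*50 = (118*((-1 + 11)/11))*50 = (118*((1/11)*10))*50 = (118*(10/11))*50 = (1180/11)*50 = 59000/11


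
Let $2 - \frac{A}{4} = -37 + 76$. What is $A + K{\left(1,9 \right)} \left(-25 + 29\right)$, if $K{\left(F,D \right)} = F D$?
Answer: $-112$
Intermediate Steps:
$K{\left(F,D \right)} = D F$
$A = -148$ ($A = 8 - 4 \left(-37 + 76\right) = 8 - 156 = -148$)
$A + K{\left(1,9 \right)} \left(-25 + 29\right) = -148 + 9 \cdot 1 \left(-25 + 29\right) = -148 + 9 \cdot 4 = -148 + 36 = -112$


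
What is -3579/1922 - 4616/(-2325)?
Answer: 17767/144150 ≈ 0.12325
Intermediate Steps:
-3579/1922 - 4616/(-2325) = -3579*1/1922 - 4616*(-1/2325) = -3579/1922 + 4616/2325 = 17767/144150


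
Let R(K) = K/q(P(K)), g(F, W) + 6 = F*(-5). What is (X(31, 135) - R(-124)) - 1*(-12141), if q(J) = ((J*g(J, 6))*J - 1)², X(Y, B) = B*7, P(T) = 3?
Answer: 118101181/9025 ≈ 13086.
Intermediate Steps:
g(F, W) = -6 - 5*F (g(F, W) = -6 + F*(-5) = -6 - 5*F)
X(Y, B) = 7*B
q(J) = (-1 + J²*(-6 - 5*J))² (q(J) = ((J*(-6 - 5*J))*J - 1)² = (J²*(-6 - 5*J) - 1)² = (-1 + J²*(-6 - 5*J))²)
R(K) = K/36100 (R(K) = K/((1 + 3²*(6 + 5*3))²) = K/((1 + 9*(6 + 15))²) = K/((1 + 9*21)²) = K/((1 + 189)²) = K/(190²) = K/36100)
(X(31, 135) - R(-124)) - 1*(-12141) = (7*135 - (-124)/36100) - 1*(-12141) = (945 - 1*(-31/9025)) + 12141 = (945 + 31/9025) + 12141 = 8528656/9025 + 12141 = 118101181/9025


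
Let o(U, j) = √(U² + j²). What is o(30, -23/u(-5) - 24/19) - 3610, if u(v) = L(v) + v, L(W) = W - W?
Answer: -3610 + √8222989/95 ≈ -3579.8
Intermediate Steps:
L(W) = 0
u(v) = v (u(v) = 0 + v = v)
o(30, -23/u(-5) - 24/19) - 3610 = √(30² + (-23/(-5) - 24/19)²) - 3610 = √(900 + (-23*(-⅕) - 24*1/19)²) - 3610 = √(900 + (23/5 - 24/19)²) - 3610 = √(900 + (317/95)²) - 3610 = √(900 + 100489/9025) - 3610 = √(8222989/9025) - 3610 = √8222989/95 - 3610 = -3610 + √8222989/95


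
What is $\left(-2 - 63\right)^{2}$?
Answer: $4225$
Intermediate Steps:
$\left(-2 - 63\right)^{2} = \left(-65\right)^{2} = 4225$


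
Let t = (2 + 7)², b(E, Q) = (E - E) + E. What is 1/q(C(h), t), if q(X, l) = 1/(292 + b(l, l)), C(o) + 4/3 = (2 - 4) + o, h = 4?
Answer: 373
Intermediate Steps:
C(o) = -10/3 + o (C(o) = -4/3 + ((2 - 4) + o) = -4/3 + (-2 + o) = -10/3 + o)
b(E, Q) = E (b(E, Q) = 0 + E = E)
t = 81 (t = 9² = 81)
q(X, l) = 1/(292 + l)
1/q(C(h), t) = 1/(1/(292 + 81)) = 1/(1/373) = 373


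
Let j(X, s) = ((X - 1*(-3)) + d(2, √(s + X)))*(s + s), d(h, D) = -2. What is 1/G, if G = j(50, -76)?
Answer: -1/7752 ≈ -0.00012900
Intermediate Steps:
j(X, s) = 2*s*(1 + X) (j(X, s) = ((X - 1*(-3)) - 2)*(s + s) = ((X + 3) - 2)*(2*s) = ((3 + X) - 2)*(2*s) = (1 + X)*(2*s) = 2*s*(1 + X))
G = -7752 (G = 2*(-76)*(1 + 50) = 2*(-76)*51 = -7752)
1/G = 1/(-7752) = -1/7752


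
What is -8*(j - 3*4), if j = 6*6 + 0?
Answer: -192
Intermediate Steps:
j = 36 (j = 36 + 0 = 36)
-8*(j - 3*4) = -8*(36 - 3*4) = -8*(36 - 12) = -8*24 = -192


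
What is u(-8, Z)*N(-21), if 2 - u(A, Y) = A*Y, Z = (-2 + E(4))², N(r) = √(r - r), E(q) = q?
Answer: 0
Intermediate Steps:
N(r) = 0 (N(r) = √0 = 0)
Z = 4 (Z = (-2 + 4)² = 2² = 4)
u(A, Y) = 2 - A*Y
u(-8, Z)*N(-21) = (2 - 1*(-8)*4)*0 = (2 + 32)*0 = 34*0 = 0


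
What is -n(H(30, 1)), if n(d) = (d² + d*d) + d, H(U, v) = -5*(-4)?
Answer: -820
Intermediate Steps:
H(U, v) = 20
n(d) = d + 2*d² (n(d) = (d² + d²) + d = 2*d² + d = d + 2*d²)
-n(H(30, 1)) = -20*(1 + 2*20) = -20*(1 + 40) = -20*41 = -1*820 = -820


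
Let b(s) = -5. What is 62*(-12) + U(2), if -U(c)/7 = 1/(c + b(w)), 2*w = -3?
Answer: -2225/3 ≈ -741.67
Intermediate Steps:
w = -3/2 (w = (½)*(-3) = -3/2 ≈ -1.5000)
U(c) = -7/(-5 + c) (U(c) = -7/(c - 5) = -7/(-5 + c))
62*(-12) + U(2) = 62*(-12) - 7/(-5 + 2) = -744 - 7/(-3) = -744 - 7*(-⅓) = -744 + 7/3 = -2225/3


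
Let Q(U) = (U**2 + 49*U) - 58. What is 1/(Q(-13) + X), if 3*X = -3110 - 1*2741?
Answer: -3/7429 ≈ -0.00040382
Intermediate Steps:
X = -5851/3 (X = (-3110 - 1*2741)/3 = (-3110 - 2741)/3 = (1/3)*(-5851) = -5851/3 ≈ -1950.3)
Q(U) = -58 + U**2 + 49*U
1/(Q(-13) + X) = 1/((-58 + (-13)**2 + 49*(-13)) - 5851/3) = 1/((-58 + 169 - 637) - 5851/3) = 1/(-526 - 5851/3) = 1/(-7429/3) = -3/7429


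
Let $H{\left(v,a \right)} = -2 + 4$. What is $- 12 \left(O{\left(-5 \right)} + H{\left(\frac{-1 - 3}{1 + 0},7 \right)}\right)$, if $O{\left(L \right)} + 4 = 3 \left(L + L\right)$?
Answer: $384$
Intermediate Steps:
$O{\left(L \right)} = -4 + 6 L$ ($O{\left(L \right)} = -4 + 3 \left(L + L\right) = -4 + 3 \cdot 2 L = -4 + 6 L$)
$H{\left(v,a \right)} = 2$
$- 12 \left(O{\left(-5 \right)} + H{\left(\frac{-1 - 3}{1 + 0},7 \right)}\right) = - 12 \left(\left(-4 + 6 \left(-5\right)\right) + 2\right) = - 12 \left(\left(-4 - 30\right) + 2\right) = - 12 \left(-34 + 2\right) = \left(-12\right) \left(-32\right) = 384$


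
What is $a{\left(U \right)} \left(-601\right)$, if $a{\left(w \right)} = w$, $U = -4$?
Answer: $2404$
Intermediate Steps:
$a{\left(U \right)} \left(-601\right) = \left(-4\right) \left(-601\right) = 2404$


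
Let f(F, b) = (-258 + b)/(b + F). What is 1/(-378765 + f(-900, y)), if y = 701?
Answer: -199/75374678 ≈ -2.6401e-6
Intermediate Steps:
f(F, b) = (-258 + b)/(F + b)
1/(-378765 + f(-900, y)) = 1/(-378765 + (-258 + 701)/(-900 + 701)) = 1/(-378765 + 443/(-199)) = 1/(-378765 - 1/199*443) = 1/(-378765 - 443/199) = 1/(-75374678/199) = -199/75374678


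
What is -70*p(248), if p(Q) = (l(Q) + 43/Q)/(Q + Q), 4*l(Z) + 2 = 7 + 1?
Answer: -14525/61504 ≈ -0.23616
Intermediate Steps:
l(Z) = 3/2 (l(Z) = -½ + (7 + 1)/4 = -½ + (¼)*8 = -½ + 2 = 3/2)
p(Q) = (3/2 + 43/Q)/(2*Q) (p(Q) = (3/2 + 43/Q)/(Q + Q) = (3/2 + 43/Q)/((2*Q)) = (3/2 + 43/Q)*(1/(2*Q)) = (3/2 + 43/Q)/(2*Q))
-70*p(248) = -35*(86 + 3*248)/(2*248²) = -35*(86 + 744)/(2*61504) = -35*830/(2*61504) = -70*415/123008 = -14525/61504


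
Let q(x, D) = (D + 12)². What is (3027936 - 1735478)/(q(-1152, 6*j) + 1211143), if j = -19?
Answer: 1292458/1221547 ≈ 1.0581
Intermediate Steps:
q(x, D) = (12 + D)²
(3027936 - 1735478)/(q(-1152, 6*j) + 1211143) = (3027936 - 1735478)/((12 + 6*(-19))² + 1211143) = 1292458/((12 - 114)² + 1211143) = 1292458/((-102)² + 1211143) = 1292458/(10404 + 1211143) = 1292458/1221547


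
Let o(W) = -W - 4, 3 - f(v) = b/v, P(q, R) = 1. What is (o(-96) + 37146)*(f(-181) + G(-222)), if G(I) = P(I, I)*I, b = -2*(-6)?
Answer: -1475630226/181 ≈ -8.1527e+6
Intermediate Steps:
b = 12
G(I) = I (G(I) = 1*I = I)
f(v) = 3 - 12/v
o(W) = -4 - W
(o(-96) + 37146)*(f(-181) + G(-222)) = ((-4 - 1*(-96)) + 37146)*((3 - 12/(-181)) - 222) = ((-4 + 96) + 37146)*((3 - 12*(-1/181)) - 222) = (92 + 37146)*((3 + 12/181) - 222) = 37238*(555/181 - 222) = 37238*(-39627/181) = -1475630226/181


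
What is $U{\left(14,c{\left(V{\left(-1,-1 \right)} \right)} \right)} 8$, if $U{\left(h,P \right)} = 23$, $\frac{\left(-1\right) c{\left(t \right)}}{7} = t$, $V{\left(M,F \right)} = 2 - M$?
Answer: $184$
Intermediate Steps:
$c{\left(t \right)} = - 7 t$
$U{\left(14,c{\left(V{\left(-1,-1 \right)} \right)} \right)} 8 = 23 \cdot 8 = 184$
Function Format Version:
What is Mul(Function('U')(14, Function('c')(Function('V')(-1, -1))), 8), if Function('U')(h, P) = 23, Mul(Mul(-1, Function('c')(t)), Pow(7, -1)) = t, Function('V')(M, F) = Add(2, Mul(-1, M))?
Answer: 184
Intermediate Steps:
Function('c')(t) = Mul(-7, t)
Mul(Function('U')(14, Function('c')(Function('V')(-1, -1))), 8) = Mul(23, 8) = 184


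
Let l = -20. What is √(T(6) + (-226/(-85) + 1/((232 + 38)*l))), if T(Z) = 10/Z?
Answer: √40500426/3060 ≈ 2.0797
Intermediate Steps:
√(T(6) + (-226/(-85) + 1/((232 + 38)*l))) = √(10/6 + (-226/(-85) + 1/((232 + 38)*(-20)))) = √(10*(⅙) + (-226*(-1/85) - 1/20/270)) = √(5/3 + (226/85 + (1/270)*(-1/20))) = √(5/3 + (226/85 - 1/5400)) = √(5/3 + 244063/91800) = √(397063/91800) = √40500426/3060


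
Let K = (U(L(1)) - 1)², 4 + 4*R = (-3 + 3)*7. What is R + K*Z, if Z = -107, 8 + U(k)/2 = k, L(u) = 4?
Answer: -8668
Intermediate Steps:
R = -1 (R = -1 + ((-3 + 3)*7)/4 = -1 + (0*7)/4 = -1 + (¼)*0 = -1 + 0 = -1)
U(k) = -16 + 2*k
K = 81 (K = ((-16 + 2*4) - 1)² = ((-16 + 8) - 1)² = (-8 - 1)² = (-9)² = 81)
R + K*Z = -1 + 81*(-107) = -1 - 8667 = -8668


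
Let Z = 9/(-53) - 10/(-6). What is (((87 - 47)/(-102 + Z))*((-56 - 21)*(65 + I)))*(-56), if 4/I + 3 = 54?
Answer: -1517021968/13583 ≈ -1.1169e+5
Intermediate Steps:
I = 4/51 (I = 4/(-3 + 54) = 4/51 ≈ 0.078431)
Z = 238/159 (Z = 9*(-1/53) - 10*(-⅙) = -9/53 + 5/3 = 238/159 ≈ 1.4969)
(((87 - 47)/(-102 + Z))*((-56 - 21)*(65 + I)))*(-56) = (((87 - 47)/(-102 + 238/159))*((-56 - 21)*(65 + 4/51)))*(-56) = ((40/(-15980/159))*(-77*3319/51))*(-56) = ((40*(-159/15980))*(-255563/51))*(-56) = -318/799*(-255563/51)*(-56) = (27089678/13583)*(-56) = -1517021968/13583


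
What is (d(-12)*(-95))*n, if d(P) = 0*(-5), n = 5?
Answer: 0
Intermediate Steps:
d(P) = 0
(d(-12)*(-95))*n = (0*(-95))*5 = 0*5 = 0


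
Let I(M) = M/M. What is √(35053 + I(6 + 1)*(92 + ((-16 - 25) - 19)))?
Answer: √35085 ≈ 187.31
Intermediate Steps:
I(M) = 1
√(35053 + I(6 + 1)*(92 + ((-16 - 25) - 19))) = √(35053 + 1*(92 + ((-16 - 25) - 19))) = √(35053 + 1*(92 + (-41 - 19))) = √(35053 + 1*(92 - 60)) = √(35053 + 1*32) = √(35053 + 32) = √35085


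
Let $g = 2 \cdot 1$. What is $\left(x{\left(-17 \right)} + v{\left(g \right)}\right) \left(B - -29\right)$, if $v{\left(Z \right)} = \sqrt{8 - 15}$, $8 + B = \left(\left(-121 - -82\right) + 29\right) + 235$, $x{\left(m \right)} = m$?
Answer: $-4182 + 246 i \sqrt{7} \approx -4182.0 + 650.85 i$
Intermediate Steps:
$g = 2$
$B = 217$ ($B = -8 + \left(\left(\left(-121 - -82\right) + 29\right) + 235\right) = -8 + \left(\left(\left(-121 + 82\right) + 29\right) + 235\right) = -8 + \left(\left(-39 + 29\right) + 235\right) = -8 + \left(-10 + 235\right) = -8 + 225 = 217$)
$v{\left(Z \right)} = i \sqrt{7}$ ($v{\left(Z \right)} = \sqrt{-7} = i \sqrt{7}$)
$\left(x{\left(-17 \right)} + v{\left(g \right)}\right) \left(B - -29\right) = \left(-17 + i \sqrt{7}\right) \left(217 - -29\right) = \left(-17 + i \sqrt{7}\right) \left(217 + \left(-200 + 229\right)\right) = \left(-17 + i \sqrt{7}\right) \left(217 + 29\right) = \left(-17 + i \sqrt{7}\right) 246 = -4182 + 246 i \sqrt{7}$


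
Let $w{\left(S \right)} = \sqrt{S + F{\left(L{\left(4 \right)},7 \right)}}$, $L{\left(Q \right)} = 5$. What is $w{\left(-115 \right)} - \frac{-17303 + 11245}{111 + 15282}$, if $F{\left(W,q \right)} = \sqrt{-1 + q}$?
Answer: $\frac{6058}{15393} + \sqrt{-115 + \sqrt{6}} \approx 0.39356 + 10.609 i$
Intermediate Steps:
$w{\left(S \right)} = \sqrt{S + \sqrt{6}}$ ($w{\left(S \right)} = \sqrt{S + \sqrt{-1 + 7}} = \sqrt{S + \sqrt{6}}$)
$w{\left(-115 \right)} - \frac{-17303 + 11245}{111 + 15282} = \sqrt{-115 + \sqrt{6}} - \frac{-17303 + 11245}{111 + 15282} = \sqrt{-115 + \sqrt{6}} - - \frac{6058}{15393} = \sqrt{-115 + \sqrt{6}} + \frac{6058}{15393} = \frac{6058}{15393} + \sqrt{-115 + \sqrt{6}}$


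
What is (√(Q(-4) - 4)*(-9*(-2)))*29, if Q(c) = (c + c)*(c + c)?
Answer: 1044*√15 ≈ 4043.4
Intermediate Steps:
Q(c) = 4*c² (Q(c) = (2*c)*(2*c) = 4*c²)
(√(Q(-4) - 4)*(-9*(-2)))*29 = (√(4*(-4)² - 4)*(-9*(-2)))*29 = (√(4*16 - 4)*18)*29 = (√(64 - 4)*18)*29 = (√60*18)*29 = ((2*√15)*18)*29 = (36*√15)*29 = 1044*√15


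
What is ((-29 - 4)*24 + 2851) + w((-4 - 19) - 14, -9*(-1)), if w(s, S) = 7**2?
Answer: 2108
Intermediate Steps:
w(s, S) = 49
((-29 - 4)*24 + 2851) + w((-4 - 19) - 14, -9*(-1)) = ((-29 - 4)*24 + 2851) + 49 = (-33*24 + 2851) + 49 = (-792 + 2851) + 49 = 2059 + 49 = 2108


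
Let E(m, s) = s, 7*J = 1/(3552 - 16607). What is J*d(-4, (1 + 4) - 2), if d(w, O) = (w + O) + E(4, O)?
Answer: -2/91385 ≈ -2.1885e-5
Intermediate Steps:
J = -1/91385 (J = 1/(7*(3552 - 16607)) = (⅐)/(-13055) = (⅐)*(-1/13055) = -1/91385 ≈ -1.0943e-5)
d(w, O) = w + 2*O (d(w, O) = (w + O) + O = (O + w) + O = w + 2*O)
J*d(-4, (1 + 4) - 2) = -(-4 + 2*((1 + 4) - 2))/91385 = -(-4 + 2*(5 - 2))/91385 = -(-4 + 2*3)/91385 = -(-4 + 6)/91385 = -1/91385*2 = -2/91385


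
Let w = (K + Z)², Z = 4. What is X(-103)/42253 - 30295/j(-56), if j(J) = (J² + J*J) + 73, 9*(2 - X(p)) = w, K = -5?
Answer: -5446990/1140831 ≈ -4.7746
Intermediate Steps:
w = 1 (w = (-5 + 4)² = (-1)² = 1)
X(p) = 17/9 (X(p) = 2 - ⅑*1 = 2 - ⅑ = 17/9)
j(J) = 73 + 2*J² (j(J) = (J² + J²) + 73 = 2*J² + 73 = 73 + 2*J²)
X(-103)/42253 - 30295/j(-56) = (17/9)/42253 - 30295/(73 + 2*(-56)²) = (17/9)*(1/42253) - 30295/(73 + 2*3136) = 17/380277 - 30295/(73 + 6272) = 17/380277 - 30295/6345 = 17/380277 - 30295*1/6345 = 17/380277 - 6059/1269 = -5446990/1140831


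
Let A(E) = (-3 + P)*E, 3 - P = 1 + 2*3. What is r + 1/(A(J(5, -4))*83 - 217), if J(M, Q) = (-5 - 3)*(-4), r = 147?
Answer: 2764922/18809 ≈ 147.00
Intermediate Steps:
P = -4 (P = 3 - (1 + 2*3) = 3 - (1 + 6) = 3 - 1*7 = 3 - 7 = -4)
J(M, Q) = 32 (J(M, Q) = -8*(-4) = 32)
A(E) = -7*E (A(E) = (-3 - 4)*E = -7*E)
r + 1/(A(J(5, -4))*83 - 217) = 147 + 1/(-7*32*83 - 217) = 147 + 1/(-224*83 - 217) = 147 + 1/(-18592 - 217) = 147 + 1/(-18809) = 147 - 1/18809 = 2764922/18809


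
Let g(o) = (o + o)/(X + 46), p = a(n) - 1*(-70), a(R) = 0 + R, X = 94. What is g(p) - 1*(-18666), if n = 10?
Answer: 130670/7 ≈ 18667.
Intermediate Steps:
a(R) = R
p = 80 (p = 10 - 1*(-70) = 10 + 70 = 80)
g(o) = o/70 (g(o) = (o + o)/(94 + 46) = (2*o)/140 = (2*o)*(1/140) = o/70)
g(p) - 1*(-18666) = (1/70)*80 - 1*(-18666) = 8/7 + 18666 = 130670/7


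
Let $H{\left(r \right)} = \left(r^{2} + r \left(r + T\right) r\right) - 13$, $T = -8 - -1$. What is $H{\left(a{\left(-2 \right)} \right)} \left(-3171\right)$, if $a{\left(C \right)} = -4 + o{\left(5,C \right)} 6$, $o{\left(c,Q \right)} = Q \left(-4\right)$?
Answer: $-233242905$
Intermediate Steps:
$T = -7$ ($T = -8 + 1 = -7$)
$o{\left(c,Q \right)} = - 4 Q$
$a{\left(C \right)} = -4 - 24 C$ ($a{\left(C \right)} = -4 + - 4 C 6 = -4 - 24 C$)
$H{\left(r \right)} = -13 + r^{2} + r^{2} \left(-7 + r\right)$ ($H{\left(r \right)} = \left(r^{2} + r \left(r - 7\right) r\right) - 13 = \left(r^{2} + r \left(-7 + r\right) r\right) - 13 = \left(r^{2} + r^{2} \left(-7 + r\right)\right) - 13 = -13 + r^{2} + r^{2} \left(-7 + r\right)$)
$H{\left(a{\left(-2 \right)} \right)} \left(-3171\right) = \left(-13 + \left(-4 - -48\right)^{3} - 6 \left(-4 - -48\right)^{2}\right) \left(-3171\right) = \left(-13 + \left(-4 + 48\right)^{3} - 6 \left(-4 + 48\right)^{2}\right) \left(-3171\right) = \left(-13 + 44^{3} - 6 \cdot 44^{2}\right) \left(-3171\right) = \left(-13 + 85184 - 11616\right) \left(-3171\right) = 73555 \left(-3171\right) = -233242905$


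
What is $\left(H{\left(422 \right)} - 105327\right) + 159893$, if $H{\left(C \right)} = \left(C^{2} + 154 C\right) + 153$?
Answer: $297791$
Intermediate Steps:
$H{\left(C \right)} = 153 + C^{2} + 154 C$
$\left(H{\left(422 \right)} - 105327\right) + 159893 = \left(\left(153 + 422^{2} + 154 \cdot 422\right) - 105327\right) + 159893 = \left(\left(153 + 178084 + 64988\right) - 105327\right) + 159893 = \left(243225 - 105327\right) + 159893 = 137898 + 159893 = 297791$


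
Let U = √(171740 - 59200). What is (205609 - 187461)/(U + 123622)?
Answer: 21572039/146945061 - 349*√28135/146945061 ≈ 0.14640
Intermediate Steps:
U = 2*√28135 (U = √112540 = 2*√28135 ≈ 335.47)
(205609 - 187461)/(U + 123622) = (205609 - 187461)/(2*√28135 + 123622) = 18148/(123622 + 2*√28135)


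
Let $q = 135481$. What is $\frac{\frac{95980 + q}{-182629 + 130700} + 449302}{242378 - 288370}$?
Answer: $- \frac{23331572097}{2388318568} \approx -9.769$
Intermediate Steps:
$\frac{\frac{95980 + q}{-182629 + 130700} + 449302}{242378 - 288370} = \frac{\frac{95980 + 135481}{-182629 + 130700} + 449302}{242378 - 288370} = \frac{\frac{231461}{-51929} + 449302}{-45992} = \left(231461 \left(- \frac{1}{51929}\right) + 449302\right) \left(- \frac{1}{45992}\right) = \left(- \frac{231461}{51929} + 449302\right) \left(- \frac{1}{45992}\right) = \frac{23331572097}{51929} \left(- \frac{1}{45992}\right) = - \frac{23331572097}{2388318568}$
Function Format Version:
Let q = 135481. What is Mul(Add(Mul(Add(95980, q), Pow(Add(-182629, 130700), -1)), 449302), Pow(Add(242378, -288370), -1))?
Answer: Rational(-23331572097, 2388318568) ≈ -9.7690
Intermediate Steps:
Mul(Add(Mul(Add(95980, q), Pow(Add(-182629, 130700), -1)), 449302), Pow(Add(242378, -288370), -1)) = Mul(Add(Mul(Add(95980, 135481), Pow(Add(-182629, 130700), -1)), 449302), Pow(Add(242378, -288370), -1)) = Mul(Add(Mul(231461, Pow(-51929, -1)), 449302), Pow(-45992, -1)) = Mul(Add(Mul(231461, Rational(-1, 51929)), 449302), Rational(-1, 45992)) = Mul(Add(Rational(-231461, 51929), 449302), Rational(-1, 45992)) = Mul(Rational(23331572097, 51929), Rational(-1, 45992)) = Rational(-23331572097, 2388318568)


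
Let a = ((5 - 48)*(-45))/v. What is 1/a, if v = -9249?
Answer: -3083/645 ≈ -4.7798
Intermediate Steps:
a = -645/3083 (a = ((5 - 48)*(-45))/(-9249) = -43*(-45)*(-1/9249) = 1935*(-1/9249) = -645/3083 ≈ -0.20921)
1/a = 1/(-645/3083) = -3083/645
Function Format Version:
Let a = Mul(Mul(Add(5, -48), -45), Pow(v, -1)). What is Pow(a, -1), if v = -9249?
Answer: Rational(-3083, 645) ≈ -4.7798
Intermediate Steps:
a = Rational(-645, 3083) (a = Mul(Mul(Add(5, -48), -45), Pow(-9249, -1)) = Mul(Mul(-43, -45), Rational(-1, 9249)) = Mul(1935, Rational(-1, 9249)) = Rational(-645, 3083) ≈ -0.20921)
Pow(a, -1) = Pow(Rational(-645, 3083), -1) = Rational(-3083, 645)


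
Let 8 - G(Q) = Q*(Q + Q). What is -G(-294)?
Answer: 172864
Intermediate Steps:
G(Q) = 8 - 2*Q² (G(Q) = 8 - Q*(Q + Q) = 8 - Q*2*Q = 8 - 2*Q²)
-G(-294) = -(8 - 2*(-294)²) = -(8 - 2*86436) = -(8 - 172872) = -1*(-172864) = 172864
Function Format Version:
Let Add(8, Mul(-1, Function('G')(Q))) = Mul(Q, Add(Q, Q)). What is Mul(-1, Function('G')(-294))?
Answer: 172864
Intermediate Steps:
Function('G')(Q) = Add(8, Mul(-2, Pow(Q, 2))) (Function('G')(Q) = Add(8, Mul(-1, Mul(Q, Add(Q, Q)))) = Add(8, Mul(-1, Mul(Q, Mul(2, Q)))) = Add(8, Mul(-1, Mul(2, Pow(Q, 2)))) = Add(8, Mul(-2, Pow(Q, 2))))
Mul(-1, Function('G')(-294)) = Mul(-1, Add(8, Mul(-2, Pow(-294, 2)))) = Mul(-1, Add(8, Mul(-2, 86436))) = Mul(-1, Add(8, -172872)) = Mul(-1, -172864) = 172864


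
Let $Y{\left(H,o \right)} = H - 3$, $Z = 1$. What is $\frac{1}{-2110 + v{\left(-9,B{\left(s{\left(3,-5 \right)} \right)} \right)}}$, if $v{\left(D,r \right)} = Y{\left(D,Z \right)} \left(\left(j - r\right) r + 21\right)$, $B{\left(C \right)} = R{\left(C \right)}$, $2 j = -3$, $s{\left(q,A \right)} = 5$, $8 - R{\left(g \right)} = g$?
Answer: $- \frac{1}{2200} \approx -0.00045455$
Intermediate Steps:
$R{\left(g \right)} = 8 - g$
$j = - \frac{3}{2}$ ($j = \frac{1}{2} \left(-3\right) = - \frac{3}{2} \approx -1.5$)
$B{\left(C \right)} = 8 - C$
$Y{\left(H,o \right)} = -3 + H$
$v{\left(D,r \right)} = \left(-3 + D\right) \left(21 + r \left(- \frac{3}{2} - r\right)\right)$ ($v{\left(D,r \right)} = \left(-3 + D\right) \left(\left(- \frac{3}{2} - r\right) r + 21\right) = \left(-3 + D\right) \left(r \left(- \frac{3}{2} - r\right) + 21\right) = \left(-3 + D\right) \left(21 + r \left(- \frac{3}{2} - r\right)\right)$)
$\frac{1}{-2110 + v{\left(-9,B{\left(s{\left(3,-5 \right)} \right)} \right)}} = \frac{1}{-2110 - \frac{\left(-3 - 9\right) \left(-42 + 2 \left(8 - 5\right)^{2} + 3 \left(8 - 5\right)\right)}{2}} = \frac{1}{-2110 - - 6 \left(-42 + 2 \left(8 - 5\right)^{2} + 3 \left(8 - 5\right)\right)} = \frac{1}{-2110 - - 6 \left(-42 + 2 \cdot 3^{2} + 3 \cdot 3\right)} = \frac{1}{-2110 - - 6 \left(-42 + 2 \cdot 9 + 9\right)} = \frac{1}{-2110 - - 6 \left(-42 + 18 + 9\right)} = \frac{1}{-2110 - \left(-6\right) \left(-15\right)} = \frac{1}{-2110 - 90} = \frac{1}{-2200} = - \frac{1}{2200}$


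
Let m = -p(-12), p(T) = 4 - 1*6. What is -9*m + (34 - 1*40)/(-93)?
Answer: -556/31 ≈ -17.935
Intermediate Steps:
p(T) = -2 (p(T) = 4 - 6 = -2)
m = 2 (m = -1*(-2) = 2)
-9*m + (34 - 1*40)/(-93) = -9*2 + (34 - 1*40)/(-93) = -18 + (34 - 40)*(-1/93) = -18 - 6*(-1/93) = -18 + 2/31 = -556/31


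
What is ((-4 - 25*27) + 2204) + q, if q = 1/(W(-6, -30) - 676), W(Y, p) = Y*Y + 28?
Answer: 933299/612 ≈ 1525.0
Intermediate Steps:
W(Y, p) = 28 + Y**2 (W(Y, p) = Y**2 + 28 = 28 + Y**2)
q = -1/612 (q = 1/((28 + (-6)**2) - 676) = 1/((28 + 36) - 676) = 1/(64 - 676) = 1/(-612) = -1/612 ≈ -0.0016340)
((-4 - 25*27) + 2204) + q = ((-4 - 25*27) + 2204) - 1/612 = ((-4 - 675) + 2204) - 1/612 = (-679 + 2204) - 1/612 = 1525 - 1/612 = 933299/612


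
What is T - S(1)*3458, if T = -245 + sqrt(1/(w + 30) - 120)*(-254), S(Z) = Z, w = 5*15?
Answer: -3703 - 254*I*sqrt(1322895)/105 ≈ -3703.0 - 2782.3*I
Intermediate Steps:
w = 75
T = -245 - 254*I*sqrt(1322895)/105 (T = -245 + sqrt(1/(75 + 30) - 120)*(-254) = -245 + sqrt(1/105 - 120)*(-254) = -245 + sqrt(-12599/105)*(-254) = -245 + (I*sqrt(1322895)/105)*(-254) = -245 - 254*I*sqrt(1322895)/105 ≈ -245.0 - 2782.3*I)
T - S(1)*3458 = (-245 - 254*I*sqrt(1322895)/105) - 3458 = -3703 - 254*I*sqrt(1322895)/105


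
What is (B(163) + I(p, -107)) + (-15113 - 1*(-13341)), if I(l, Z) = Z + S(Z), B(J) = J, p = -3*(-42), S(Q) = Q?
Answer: -1823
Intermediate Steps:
p = 126
I(l, Z) = 2*Z (I(l, Z) = Z + Z = 2*Z)
(B(163) + I(p, -107)) + (-15113 - 1*(-13341)) = (163 + 2*(-107)) + (-15113 - 1*(-13341)) = (163 - 214) + (-15113 + 13341) = -51 - 1772 = -1823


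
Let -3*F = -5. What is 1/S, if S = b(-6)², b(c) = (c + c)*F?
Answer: 1/400 ≈ 0.0025000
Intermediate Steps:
F = 5/3 (F = -⅓*(-5) = 5/3 ≈ 1.6667)
b(c) = 10*c/3 (b(c) = (c + c)*(5/3) = (2*c)*(5/3) = 10*c/3)
S = 400 (S = ((10/3)*(-6))² = (-20)² = 400)
1/S = 1/400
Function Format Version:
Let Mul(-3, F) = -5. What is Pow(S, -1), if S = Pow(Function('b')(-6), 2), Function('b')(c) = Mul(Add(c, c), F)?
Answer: Rational(1, 400) ≈ 0.0025000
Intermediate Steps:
F = Rational(5, 3) (F = Mul(Rational(-1, 3), -5) = Rational(5, 3) ≈ 1.6667)
Function('b')(c) = Mul(Rational(10, 3), c) (Function('b')(c) = Mul(Add(c, c), Rational(5, 3)) = Mul(Mul(2, c), Rational(5, 3)) = Mul(Rational(10, 3), c))
S = 400 (S = Pow(Mul(Rational(10, 3), -6), 2) = Pow(-20, 2) = 400)
Pow(S, -1) = Pow(400, -1) = Rational(1, 400)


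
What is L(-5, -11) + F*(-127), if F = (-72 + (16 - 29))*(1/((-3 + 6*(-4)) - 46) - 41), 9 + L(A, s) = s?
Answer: -32321690/73 ≈ -4.4276e+5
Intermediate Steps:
L(A, s) = -9 + s
F = 254490/73 (F = (-72 - 13)*(1/((-3 - 24) - 46) - 41) = -85*(1/(-27 - 46) - 41) = -85*(1/(-73) - 41) = -85*(-1/73 - 41) = -85*(-2994/73) = 254490/73 ≈ 3486.2)
L(-5, -11) + F*(-127) = (-9 - 11) + (254490/73)*(-127) = -20 - 32320230/73 = -32321690/73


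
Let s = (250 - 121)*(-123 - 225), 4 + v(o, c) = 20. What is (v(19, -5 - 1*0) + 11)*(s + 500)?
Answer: -1198584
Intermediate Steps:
v(o, c) = 16 (v(o, c) = -4 + 20 = 16)
s = -44892 (s = 129*(-348) = -44892)
(v(19, -5 - 1*0) + 11)*(s + 500) = (16 + 11)*(-44892 + 500) = 27*(-44392) = -1198584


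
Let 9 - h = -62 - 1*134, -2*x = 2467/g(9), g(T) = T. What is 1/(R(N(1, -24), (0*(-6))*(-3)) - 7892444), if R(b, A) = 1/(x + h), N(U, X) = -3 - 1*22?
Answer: -1223/9652458994 ≈ -1.2670e-7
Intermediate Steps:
N(U, X) = -25 (N(U, X) = -3 - 22 = -25)
x = -2467/18 (x = -2467/(2*9) = -1/2*2467/9 = -2467/18 ≈ -137.06)
h = 205 (h = 9 - (-62 - 1*134) = 9 - (-62 - 134) = 9 - 1*(-196) = 9 + 196 = 205)
R(b, A) = 18/1223 (R(b, A) = 1/(-2467/18 + 205) = 1/(1223/18) = 18/1223)
1/(R(N(1, -24), (0*(-6))*(-3)) - 7892444) = 1/(18/1223 - 7892444) = 1/(-9652458994/1223) = -1223/9652458994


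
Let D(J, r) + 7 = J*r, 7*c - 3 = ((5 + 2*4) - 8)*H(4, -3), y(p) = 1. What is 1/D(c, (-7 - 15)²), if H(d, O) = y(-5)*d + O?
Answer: 7/3823 ≈ 0.0018310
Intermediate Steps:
H(d, O) = O + d (H(d, O) = 1*d + O = d + O = O + d)
c = 8/7 (c = 3/7 + (((5 + 2*4) - 8)*(-3 + 4))/7 = 3/7 + (((5 + 8) - 8)*1)/7 = 3/7 + ((13 - 8)*1)/7 = 3/7 + (5*1)/7 = 3/7 + (⅐)*5 = 3/7 + 5/7 = 8/7 ≈ 1.1429)
D(J, r) = -7 + J*r
1/D(c, (-7 - 15)²) = 1/(-7 + 8*(-7 - 15)²/7) = 1/(-7 + (8/7)*(-22)²) = 1/(-7 + (8/7)*484) = 1/(-7 + 3872/7) = 1/(3823/7) = 7/3823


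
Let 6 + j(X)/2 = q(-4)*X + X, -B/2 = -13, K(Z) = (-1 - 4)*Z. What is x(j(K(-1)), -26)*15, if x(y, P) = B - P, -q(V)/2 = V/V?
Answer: 780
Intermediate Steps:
K(Z) = -5*Z
B = 26 (B = -2*(-13) = 26)
q(V) = -2 (q(V) = -2*V/V = -2*1 = -2)
j(X) = -12 - 2*X (j(X) = -12 + 2*(-2*X + X) = -12 + 2*(-X) = -12 - 2*X)
x(y, P) = 26 - P
x(j(K(-1)), -26)*15 = (26 - 1*(-26))*15 = (26 + 26)*15 = 52*15 = 780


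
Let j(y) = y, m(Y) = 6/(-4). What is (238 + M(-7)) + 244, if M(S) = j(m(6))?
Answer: 961/2 ≈ 480.50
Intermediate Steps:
m(Y) = -3/2 (m(Y) = 6*(-¼) = -3/2)
M(S) = -3/2
(238 + M(-7)) + 244 = (238 - 3/2) + 244 = 473/2 + 244 = 961/2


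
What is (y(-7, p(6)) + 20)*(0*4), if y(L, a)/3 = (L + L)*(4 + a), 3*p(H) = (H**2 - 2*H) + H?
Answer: 0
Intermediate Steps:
p(H) = -H/3 + H**2/3 (p(H) = ((H**2 - 2*H) + H)/3 = (H**2 - H)/3 = -H/3 + H**2/3)
y(L, a) = 6*L*(4 + a) (y(L, a) = 3*((L + L)*(4 + a)) = 3*((2*L)*(4 + a)) = 3*(2*L*(4 + a)) = 6*L*(4 + a))
(y(-7, p(6)) + 20)*(0*4) = (6*(-7)*(4 + (1/3)*6*(-1 + 6)) + 20)*(0*4) = (6*(-7)*(4 + (1/3)*6*5) + 20)*0 = (6*(-7)*(4 + 10) + 20)*0 = (6*(-7)*14 + 20)*0 = (-588 + 20)*0 = -568*0 = 0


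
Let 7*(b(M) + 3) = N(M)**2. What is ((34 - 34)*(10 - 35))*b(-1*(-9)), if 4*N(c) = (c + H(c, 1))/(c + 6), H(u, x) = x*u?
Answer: 0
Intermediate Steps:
H(u, x) = u*x
N(c) = c/(2*(6 + c)) (N(c) = ((c + c*1)/(c + 6))/4 = ((c + c)/(6 + c))/4 = ((2*c)/(6 + c))/4 = (2*c/(6 + c))/4 = c/(2*(6 + c)))
b(M) = -3 + M**2/(28*(6 + M)**2) (b(M) = -3 + (M/(2*(6 + M)))**2/7 = -3 + (M**2/(4*(6 + M)**2))/7 = -3 + M**2/(28*(6 + M)**2))
((34 - 34)*(10 - 35))*b(-1*(-9)) = ((34 - 34)*(10 - 35))*(-3 + (-1*(-9))**2/(28*(6 - 1*(-9))**2)) = (0*(-25))*(-3 + (1/28)*9**2/(6 + 9)**2) = 0*(-3 + (1/28)*81/15**2) = 0*(-3 + (1/28)*81*(1/225)) = 0*(-3 + 9/700) = 0*(-2091/700) = 0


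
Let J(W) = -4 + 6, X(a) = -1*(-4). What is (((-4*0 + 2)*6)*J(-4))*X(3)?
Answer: 96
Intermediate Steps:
X(a) = 4
J(W) = 2
(((-4*0 + 2)*6)*J(-4))*X(3) = (((-4*0 + 2)*6)*2)*4 = (((0 + 2)*6)*2)*4 = ((2*6)*2)*4 = (12*2)*4 = 24*4 = 96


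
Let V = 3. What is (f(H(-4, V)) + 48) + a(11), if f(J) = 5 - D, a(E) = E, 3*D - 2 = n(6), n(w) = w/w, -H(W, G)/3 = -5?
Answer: 63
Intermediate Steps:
H(W, G) = 15 (H(W, G) = -3*(-5) = 15)
n(w) = 1
D = 1 (D = ⅔ + (⅓)*1 = ⅔ + ⅓ = 1)
f(J) = 4 (f(J) = 5 - 1*1 = 5 - 1 = 4)
(f(H(-4, V)) + 48) + a(11) = (4 + 48) + 11 = 52 + 11 = 63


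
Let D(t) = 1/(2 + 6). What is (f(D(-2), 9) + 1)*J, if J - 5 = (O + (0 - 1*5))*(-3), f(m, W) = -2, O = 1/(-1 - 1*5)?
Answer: -41/2 ≈ -20.500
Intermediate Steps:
O = -⅙ (O = 1/(-1 - 5) = 1/(-6) = -⅙ ≈ -0.16667)
D(t) = ⅛ (D(t) = 1/8 = ⅛)
J = 41/2 (J = 5 + (-⅙ + (0 - 1*5))*(-3) = 5 + (-⅙ + (0 - 5))*(-3) = 5 + (-⅙ - 5)*(-3) = 5 - 31/6*(-3) = 5 + 31/2 = 41/2 ≈ 20.500)
(f(D(-2), 9) + 1)*J = (-2 + 1)*(41/2) = -1*41/2 = -41/2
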